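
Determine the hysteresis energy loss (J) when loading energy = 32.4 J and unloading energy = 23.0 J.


Hysteresis loss = loading - unloading
= 32.4 - 23.0
= 9.4 J

9.4 J


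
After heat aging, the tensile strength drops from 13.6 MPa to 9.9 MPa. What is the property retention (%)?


Retention = aged / original * 100
= 9.9 / 13.6 * 100
= 72.8%

72.8%


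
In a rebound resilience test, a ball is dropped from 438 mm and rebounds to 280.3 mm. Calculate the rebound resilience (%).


Resilience = h_rebound / h_drop * 100
= 280.3 / 438 * 100
= 64.0%

64.0%


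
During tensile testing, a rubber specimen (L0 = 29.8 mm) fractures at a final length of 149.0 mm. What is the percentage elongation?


Elongation = (Lf - L0) / L0 * 100
= (149.0 - 29.8) / 29.8 * 100
= 119.2 / 29.8 * 100
= 400.0%

400.0%


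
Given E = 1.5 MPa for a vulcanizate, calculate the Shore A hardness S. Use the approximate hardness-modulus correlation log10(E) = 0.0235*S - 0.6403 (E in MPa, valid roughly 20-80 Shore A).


log10(E) = 0.0235*S - 0.6403  =>  S = (log10(E) + 0.6403) / 0.0235
log10(1.5) = 0.176091
S = (0.176091 + 0.6403) / 0.0235 = 0.816391 / 0.0235
S = 34.7

Shore A = 34.7


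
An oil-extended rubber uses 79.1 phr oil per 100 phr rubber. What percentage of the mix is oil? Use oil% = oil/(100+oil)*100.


Oil % = oil / (100 + oil) * 100
= 79.1 / (100 + 79.1) * 100
= 79.1 / 179.1 * 100
= 44.17%

44.17%


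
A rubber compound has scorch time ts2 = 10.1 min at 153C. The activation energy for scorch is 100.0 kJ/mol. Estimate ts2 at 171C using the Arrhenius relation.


Convert temperatures: T1 = 153 + 273.15 = 426.15 K, T2 = 171 + 273.15 = 444.15 K
ts2_new = 10.1 * exp(100000 / 8.314 * (1/444.15 - 1/426.15))
1/T2 - 1/T1 = -9.5100e-05
ts2_new = 3.22 min

3.22 min


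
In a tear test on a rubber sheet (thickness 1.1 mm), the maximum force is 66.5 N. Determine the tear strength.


Tear strength = force / thickness
= 66.5 / 1.1
= 60.45 N/mm

60.45 N/mm


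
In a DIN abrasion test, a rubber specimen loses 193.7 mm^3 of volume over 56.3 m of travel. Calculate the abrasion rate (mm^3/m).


Rate = volume_loss / distance
= 193.7 / 56.3
= 3.44 mm^3/m

3.44 mm^3/m


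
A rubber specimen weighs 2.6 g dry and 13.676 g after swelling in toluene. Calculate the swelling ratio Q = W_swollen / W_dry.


Q = W_swollen / W_dry
Q = 13.676 / 2.6
Q = 5.26

Q = 5.26


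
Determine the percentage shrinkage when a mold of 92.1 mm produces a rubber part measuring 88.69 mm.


Shrinkage = (mold - part) / mold * 100
= (92.1 - 88.69) / 92.1 * 100
= 3.41 / 92.1 * 100
= 3.7%

3.7%


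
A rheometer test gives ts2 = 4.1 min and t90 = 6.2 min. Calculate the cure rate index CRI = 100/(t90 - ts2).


CRI = 100 / (t90 - ts2)
= 100 / (6.2 - 4.1)
= 100 / 2.1
= 47.62 min^-1

47.62 min^-1


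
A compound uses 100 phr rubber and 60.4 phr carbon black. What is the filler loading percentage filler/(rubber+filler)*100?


Filler % = filler / (rubber + filler) * 100
= 60.4 / (100 + 60.4) * 100
= 60.4 / 160.4 * 100
= 37.66%

37.66%


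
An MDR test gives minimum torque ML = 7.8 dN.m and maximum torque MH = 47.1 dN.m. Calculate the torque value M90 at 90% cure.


M90 = ML + 0.9 * (MH - ML)
M90 = 7.8 + 0.9 * (47.1 - 7.8)
M90 = 7.8 + 0.9 * 39.3
M90 = 43.17 dN.m

43.17 dN.m


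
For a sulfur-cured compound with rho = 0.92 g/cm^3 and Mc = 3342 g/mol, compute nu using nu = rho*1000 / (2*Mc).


nu = rho * 1000 / (2 * Mc)
nu = 0.92 * 1000 / (2 * 3342)
nu = 920.0 / 6684
nu = 0.1376 mol/L

0.1376 mol/L


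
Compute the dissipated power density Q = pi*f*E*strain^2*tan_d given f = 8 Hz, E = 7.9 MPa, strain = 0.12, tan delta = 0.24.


Q = pi * f * E * strain^2 * tan_d
= pi * 8 * 7.9 * 0.12^2 * 0.24
= pi * 8 * 7.9 * 0.0144 * 0.24
= 0.6862

Q = 0.6862


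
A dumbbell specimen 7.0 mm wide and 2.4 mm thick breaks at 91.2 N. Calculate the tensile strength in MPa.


Area = width * thickness = 7.0 * 2.4 = 16.8 mm^2
TS = force / area = 91.2 / 16.8 = 5.43 MPa

5.43 MPa


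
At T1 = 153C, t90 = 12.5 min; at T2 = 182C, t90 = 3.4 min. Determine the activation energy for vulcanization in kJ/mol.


T1 = 426.15 K, T2 = 455.15 K
1/T1 - 1/T2 = 1.4951e-04
ln(t1/t2) = ln(12.5/3.4) = 1.3020
Ea = 8.314 * 1.3020 / 1.4951e-04 = 72397.6451 J/mol
Ea = 72.4 kJ/mol

72.4 kJ/mol


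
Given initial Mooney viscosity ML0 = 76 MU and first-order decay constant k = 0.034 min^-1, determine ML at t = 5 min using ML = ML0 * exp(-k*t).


ML = ML0 * exp(-k * t)
ML = 76 * exp(-0.034 * 5)
ML = 76 * 0.8437
ML = 64.12 MU

64.12 MU


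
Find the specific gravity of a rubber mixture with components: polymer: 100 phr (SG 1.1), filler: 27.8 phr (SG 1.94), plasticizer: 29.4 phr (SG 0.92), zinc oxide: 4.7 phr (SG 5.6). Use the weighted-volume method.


Sum of weights = 161.9
Volume contributions:
  polymer: 100/1.1 = 90.9091
  filler: 27.8/1.94 = 14.3299
  plasticizer: 29.4/0.92 = 31.9565
  zinc oxide: 4.7/5.6 = 0.8393
Sum of volumes = 138.0348
SG = 161.9 / 138.0348 = 1.173

SG = 1.173


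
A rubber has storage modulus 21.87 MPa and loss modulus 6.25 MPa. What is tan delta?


tan delta = E'' / E'
= 6.25 / 21.87
= 0.2858

tan delta = 0.2858


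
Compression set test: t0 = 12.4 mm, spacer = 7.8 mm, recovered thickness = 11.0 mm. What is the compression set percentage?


CS = (t0 - recovered) / (t0 - ts) * 100
= (12.4 - 11.0) / (12.4 - 7.8) * 100
= 1.4 / 4.6 * 100
= 30.4%

30.4%


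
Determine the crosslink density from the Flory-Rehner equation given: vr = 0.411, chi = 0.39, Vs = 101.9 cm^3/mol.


ln(1 - vr) = ln(1 - 0.411) = -0.5293
Numerator = -((-0.5293) + 0.411 + 0.39 * 0.411^2) = 0.0524
Denominator = 101.9 * (0.411^(1/3) - 0.411/2) = 54.8221
nu = 0.0524 / 54.8221 = 9.5673e-04 mol/cm^3

9.5673e-04 mol/cm^3


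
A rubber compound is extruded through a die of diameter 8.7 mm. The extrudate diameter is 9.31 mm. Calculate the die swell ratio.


Die swell ratio = D_extrudate / D_die
= 9.31 / 8.7
= 1.07

Die swell = 1.07


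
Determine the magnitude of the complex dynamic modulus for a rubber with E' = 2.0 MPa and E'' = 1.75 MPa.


|E*| = sqrt(E'^2 + E''^2)
= sqrt(2.0^2 + 1.75^2)
= sqrt(4.0000 + 3.0625)
= 2.658 MPa

2.658 MPa


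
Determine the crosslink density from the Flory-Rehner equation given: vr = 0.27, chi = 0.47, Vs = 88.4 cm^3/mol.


ln(1 - vr) = ln(1 - 0.27) = -0.3147
Numerator = -((-0.3147) + 0.27 + 0.47 * 0.27^2) = 0.0104
Denominator = 88.4 * (0.27^(1/3) - 0.27/2) = 45.2016
nu = 0.0104 / 45.2016 = 2.3114e-04 mol/cm^3

2.3114e-04 mol/cm^3


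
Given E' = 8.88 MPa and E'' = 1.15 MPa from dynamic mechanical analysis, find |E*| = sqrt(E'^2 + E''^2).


|E*| = sqrt(E'^2 + E''^2)
= sqrt(8.88^2 + 1.15^2)
= sqrt(78.8544 + 1.3225)
= 8.954 MPa

8.954 MPa


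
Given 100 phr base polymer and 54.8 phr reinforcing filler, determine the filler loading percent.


Filler % = filler / (rubber + filler) * 100
= 54.8 / (100 + 54.8) * 100
= 54.8 / 154.8 * 100
= 35.4%

35.4%


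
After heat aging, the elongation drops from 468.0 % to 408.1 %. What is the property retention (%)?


Retention = aged / original * 100
= 408.1 / 468.0 * 100
= 87.2%

87.2%


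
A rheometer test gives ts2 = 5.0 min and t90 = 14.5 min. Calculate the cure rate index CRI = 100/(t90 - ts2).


CRI = 100 / (t90 - ts2)
= 100 / (14.5 - 5.0)
= 100 / 9.5
= 10.53 min^-1

10.53 min^-1


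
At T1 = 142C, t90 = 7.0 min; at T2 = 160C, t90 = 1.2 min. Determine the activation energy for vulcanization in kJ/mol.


T1 = 415.15 K, T2 = 433.15 K
1/T1 - 1/T2 = 1.0010e-04
ln(t1/t2) = ln(7.0/1.2) = 1.7636
Ea = 8.314 * 1.7636 / 1.0010e-04 = 146479.9412 J/mol
Ea = 146.48 kJ/mol

146.48 kJ/mol


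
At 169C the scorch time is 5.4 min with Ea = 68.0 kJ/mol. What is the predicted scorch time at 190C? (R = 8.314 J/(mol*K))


Convert temperatures: T1 = 169 + 273.15 = 442.15 K, T2 = 190 + 273.15 = 463.15 K
ts2_new = 5.4 * exp(68000 / 8.314 * (1/463.15 - 1/442.15))
1/T2 - 1/T1 = -1.0255e-04
ts2_new = 2.33 min

2.33 min


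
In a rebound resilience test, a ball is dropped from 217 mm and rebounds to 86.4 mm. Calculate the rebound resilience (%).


Resilience = h_rebound / h_drop * 100
= 86.4 / 217 * 100
= 39.8%

39.8%


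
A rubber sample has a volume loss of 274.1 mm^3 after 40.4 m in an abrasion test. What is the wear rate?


Rate = volume_loss / distance
= 274.1 / 40.4
= 6.785 mm^3/m

6.785 mm^3/m


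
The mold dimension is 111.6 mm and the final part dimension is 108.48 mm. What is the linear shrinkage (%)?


Shrinkage = (mold - part) / mold * 100
= (111.6 - 108.48) / 111.6 * 100
= 3.12 / 111.6 * 100
= 2.8%

2.8%


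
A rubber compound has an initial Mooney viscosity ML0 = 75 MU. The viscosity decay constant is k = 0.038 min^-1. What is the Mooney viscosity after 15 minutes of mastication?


ML = ML0 * exp(-k * t)
ML = 75 * exp(-0.038 * 15)
ML = 75 * 0.5655
ML = 42.41 MU

42.41 MU


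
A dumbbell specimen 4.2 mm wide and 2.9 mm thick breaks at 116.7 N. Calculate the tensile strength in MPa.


Area = width * thickness = 4.2 * 2.9 = 12.18 mm^2
TS = force / area = 116.7 / 12.18 = 9.58 MPa

9.58 MPa


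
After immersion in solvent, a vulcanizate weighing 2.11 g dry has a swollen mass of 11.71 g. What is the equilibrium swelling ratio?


Q = W_swollen / W_dry
Q = 11.71 / 2.11
Q = 5.55

Q = 5.55


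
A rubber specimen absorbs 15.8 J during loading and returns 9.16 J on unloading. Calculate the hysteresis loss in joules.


Hysteresis loss = loading - unloading
= 15.8 - 9.16
= 6.64 J

6.64 J


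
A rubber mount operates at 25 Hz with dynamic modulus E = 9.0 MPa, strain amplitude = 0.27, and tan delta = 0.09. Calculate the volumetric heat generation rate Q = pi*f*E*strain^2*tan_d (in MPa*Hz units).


Q = pi * f * E * strain^2 * tan_d
= pi * 25 * 9.0 * 0.27^2 * 0.09
= pi * 25 * 9.0 * 0.0729 * 0.09
= 4.6377

Q = 4.6377


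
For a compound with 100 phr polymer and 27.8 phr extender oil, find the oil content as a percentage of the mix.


Oil % = oil / (100 + oil) * 100
= 27.8 / (100 + 27.8) * 100
= 27.8 / 127.8 * 100
= 21.75%

21.75%


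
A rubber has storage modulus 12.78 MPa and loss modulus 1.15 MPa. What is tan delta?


tan delta = E'' / E'
= 1.15 / 12.78
= 0.09

tan delta = 0.09


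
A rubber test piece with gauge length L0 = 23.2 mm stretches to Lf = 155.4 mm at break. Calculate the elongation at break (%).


Elongation = (Lf - L0) / L0 * 100
= (155.4 - 23.2) / 23.2 * 100
= 132.2 / 23.2 * 100
= 569.8%

569.8%


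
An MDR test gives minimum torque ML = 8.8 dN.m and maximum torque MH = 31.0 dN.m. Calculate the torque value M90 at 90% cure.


M90 = ML + 0.9 * (MH - ML)
M90 = 8.8 + 0.9 * (31.0 - 8.8)
M90 = 8.8 + 0.9 * 22.2
M90 = 28.78 dN.m

28.78 dN.m


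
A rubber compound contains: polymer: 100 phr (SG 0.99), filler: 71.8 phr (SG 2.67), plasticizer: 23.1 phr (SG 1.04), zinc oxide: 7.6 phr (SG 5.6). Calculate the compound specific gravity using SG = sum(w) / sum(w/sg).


Sum of weights = 202.5
Volume contributions:
  polymer: 100/0.99 = 101.0101
  filler: 71.8/2.67 = 26.8914
  plasticizer: 23.1/1.04 = 22.2115
  zinc oxide: 7.6/5.6 = 1.3571
Sum of volumes = 151.4702
SG = 202.5 / 151.4702 = 1.337

SG = 1.337


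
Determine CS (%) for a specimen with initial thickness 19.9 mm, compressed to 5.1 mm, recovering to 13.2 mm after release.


CS = (t0 - recovered) / (t0 - ts) * 100
= (19.9 - 13.2) / (19.9 - 5.1) * 100
= 6.7 / 14.8 * 100
= 45.3%

45.3%


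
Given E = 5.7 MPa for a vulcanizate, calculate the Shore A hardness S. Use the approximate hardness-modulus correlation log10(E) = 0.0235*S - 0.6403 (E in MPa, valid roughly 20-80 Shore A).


log10(E) = 0.0235*S - 0.6403  =>  S = (log10(E) + 0.6403) / 0.0235
log10(5.7) = 0.755875
S = (0.755875 + 0.6403) / 0.0235 = 1.396175 / 0.0235
S = 59.4

Shore A = 59.4


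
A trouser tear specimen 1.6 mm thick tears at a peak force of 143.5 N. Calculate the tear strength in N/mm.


Tear strength = force / thickness
= 143.5 / 1.6
= 89.69 N/mm

89.69 N/mm


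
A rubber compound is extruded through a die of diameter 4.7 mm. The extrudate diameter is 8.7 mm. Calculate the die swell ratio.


Die swell ratio = D_extrudate / D_die
= 8.7 / 4.7
= 1.851

Die swell = 1.851


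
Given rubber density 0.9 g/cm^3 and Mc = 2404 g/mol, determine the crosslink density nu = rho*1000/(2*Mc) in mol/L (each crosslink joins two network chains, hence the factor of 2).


nu = rho * 1000 / (2 * Mc)
nu = 0.9 * 1000 / (2 * 2404)
nu = 900.0 / 4808
nu = 0.1872 mol/L

0.1872 mol/L


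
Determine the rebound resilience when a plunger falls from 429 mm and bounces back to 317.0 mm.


Resilience = h_rebound / h_drop * 100
= 317.0 / 429 * 100
= 73.9%

73.9%


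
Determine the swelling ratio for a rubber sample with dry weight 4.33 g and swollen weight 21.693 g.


Q = W_swollen / W_dry
Q = 21.693 / 4.33
Q = 5.01

Q = 5.01


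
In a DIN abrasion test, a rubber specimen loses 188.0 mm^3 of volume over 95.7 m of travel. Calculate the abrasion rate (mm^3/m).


Rate = volume_loss / distance
= 188.0 / 95.7
= 1.964 mm^3/m

1.964 mm^3/m


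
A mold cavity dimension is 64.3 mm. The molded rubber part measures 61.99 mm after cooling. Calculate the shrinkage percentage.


Shrinkage = (mold - part) / mold * 100
= (64.3 - 61.99) / 64.3 * 100
= 2.31 / 64.3 * 100
= 3.59%

3.59%


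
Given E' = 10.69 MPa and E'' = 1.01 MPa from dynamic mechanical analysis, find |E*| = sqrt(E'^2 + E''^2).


|E*| = sqrt(E'^2 + E''^2)
= sqrt(10.69^2 + 1.01^2)
= sqrt(114.2761 + 1.0201)
= 10.738 MPa

10.738 MPa


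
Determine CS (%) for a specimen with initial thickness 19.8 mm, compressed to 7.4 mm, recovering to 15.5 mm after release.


CS = (t0 - recovered) / (t0 - ts) * 100
= (19.8 - 15.5) / (19.8 - 7.4) * 100
= 4.3 / 12.4 * 100
= 34.7%

34.7%


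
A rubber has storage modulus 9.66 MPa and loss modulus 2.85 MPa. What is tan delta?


tan delta = E'' / E'
= 2.85 / 9.66
= 0.295

tan delta = 0.295


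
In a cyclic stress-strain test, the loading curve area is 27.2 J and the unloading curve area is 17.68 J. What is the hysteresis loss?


Hysteresis loss = loading - unloading
= 27.2 - 17.68
= 9.52 J

9.52 J


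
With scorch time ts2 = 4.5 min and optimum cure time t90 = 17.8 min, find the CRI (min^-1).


CRI = 100 / (t90 - ts2)
= 100 / (17.8 - 4.5)
= 100 / 13.3
= 7.52 min^-1

7.52 min^-1


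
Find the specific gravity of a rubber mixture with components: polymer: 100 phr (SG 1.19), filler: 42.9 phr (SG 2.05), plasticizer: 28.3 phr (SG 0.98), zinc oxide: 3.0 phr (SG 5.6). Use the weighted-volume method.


Sum of weights = 174.2
Volume contributions:
  polymer: 100/1.19 = 84.0336
  filler: 42.9/2.05 = 20.9268
  plasticizer: 28.3/0.98 = 28.8776
  zinc oxide: 3.0/5.6 = 0.5357
Sum of volumes = 134.3737
SG = 174.2 / 134.3737 = 1.296

SG = 1.296


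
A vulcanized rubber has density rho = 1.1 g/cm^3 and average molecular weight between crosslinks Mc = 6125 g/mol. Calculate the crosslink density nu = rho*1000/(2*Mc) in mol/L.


nu = rho * 1000 / (2 * Mc)
nu = 1.1 * 1000 / (2 * 6125)
nu = 1100.0 / 12250
nu = 0.0898 mol/L

0.0898 mol/L


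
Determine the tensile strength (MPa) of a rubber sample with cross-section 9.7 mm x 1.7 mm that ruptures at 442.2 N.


Area = width * thickness = 9.7 * 1.7 = 16.49 mm^2
TS = force / area = 442.2 / 16.49 = 26.82 MPa

26.82 MPa


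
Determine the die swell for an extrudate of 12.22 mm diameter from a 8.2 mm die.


Die swell ratio = D_extrudate / D_die
= 12.22 / 8.2
= 1.49

Die swell = 1.49


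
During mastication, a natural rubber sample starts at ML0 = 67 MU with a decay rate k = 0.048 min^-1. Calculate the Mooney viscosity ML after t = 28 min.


ML = ML0 * exp(-k * t)
ML = 67 * exp(-0.048 * 28)
ML = 67 * 0.2608
ML = 17.47 MU

17.47 MU


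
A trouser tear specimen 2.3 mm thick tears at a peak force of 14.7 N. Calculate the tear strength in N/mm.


Tear strength = force / thickness
= 14.7 / 2.3
= 6.39 N/mm

6.39 N/mm


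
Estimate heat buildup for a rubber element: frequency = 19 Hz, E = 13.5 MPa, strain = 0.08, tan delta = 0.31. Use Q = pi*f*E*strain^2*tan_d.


Q = pi * f * E * strain^2 * tan_d
= pi * 19 * 13.5 * 0.08^2 * 0.31
= pi * 19 * 13.5 * 0.0064 * 0.31
= 1.5987

Q = 1.5987


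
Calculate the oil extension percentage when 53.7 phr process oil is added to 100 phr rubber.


Oil % = oil / (100 + oil) * 100
= 53.7 / (100 + 53.7) * 100
= 53.7 / 153.7 * 100
= 34.94%

34.94%


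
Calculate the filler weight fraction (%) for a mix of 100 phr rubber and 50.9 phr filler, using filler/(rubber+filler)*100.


Filler % = filler / (rubber + filler) * 100
= 50.9 / (100 + 50.9) * 100
= 50.9 / 150.9 * 100
= 33.73%

33.73%


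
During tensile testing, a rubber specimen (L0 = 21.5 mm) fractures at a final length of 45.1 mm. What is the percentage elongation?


Elongation = (Lf - L0) / L0 * 100
= (45.1 - 21.5) / 21.5 * 100
= 23.6 / 21.5 * 100
= 109.8%

109.8%


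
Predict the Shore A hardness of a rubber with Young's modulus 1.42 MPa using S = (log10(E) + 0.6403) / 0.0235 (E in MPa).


log10(E) = 0.0235*S - 0.6403  =>  S = (log10(E) + 0.6403) / 0.0235
log10(1.42) = 0.152288
S = (0.152288 + 0.6403) / 0.0235 = 0.792588 / 0.0235
S = 33.7

Shore A = 33.7


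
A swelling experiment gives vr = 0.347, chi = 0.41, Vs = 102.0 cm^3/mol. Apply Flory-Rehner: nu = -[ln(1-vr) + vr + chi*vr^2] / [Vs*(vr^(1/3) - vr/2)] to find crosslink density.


ln(1 - vr) = ln(1 - 0.347) = -0.4262
Numerator = -((-0.4262) + 0.347 + 0.41 * 0.347^2) = 0.0298
Denominator = 102.0 * (0.347^(1/3) - 0.347/2) = 53.9795
nu = 0.0298 / 53.9795 = 5.5226e-04 mol/cm^3

5.5226e-04 mol/cm^3


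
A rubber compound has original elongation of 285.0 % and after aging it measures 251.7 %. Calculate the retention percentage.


Retention = aged / original * 100
= 251.7 / 285.0 * 100
= 88.3%

88.3%


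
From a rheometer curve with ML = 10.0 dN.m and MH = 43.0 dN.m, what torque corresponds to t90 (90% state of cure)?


M90 = ML + 0.9 * (MH - ML)
M90 = 10.0 + 0.9 * (43.0 - 10.0)
M90 = 10.0 + 0.9 * 33.0
M90 = 39.7 dN.m

39.7 dN.m


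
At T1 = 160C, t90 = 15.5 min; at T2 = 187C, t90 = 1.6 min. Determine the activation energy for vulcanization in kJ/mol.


T1 = 433.15 K, T2 = 460.15 K
1/T1 - 1/T2 = 1.3546e-04
ln(t1/t2) = ln(15.5/1.6) = 2.2708
Ea = 8.314 * 2.2708 / 1.3546e-04 = 139370.1756 J/mol
Ea = 139.37 kJ/mol

139.37 kJ/mol


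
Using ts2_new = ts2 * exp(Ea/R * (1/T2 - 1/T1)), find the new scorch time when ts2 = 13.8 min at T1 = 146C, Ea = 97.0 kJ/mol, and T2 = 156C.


Convert temperatures: T1 = 146 + 273.15 = 419.15 K, T2 = 156 + 273.15 = 429.15 K
ts2_new = 13.8 * exp(97000 / 8.314 * (1/429.15 - 1/419.15))
1/T2 - 1/T1 = -5.5593e-05
ts2_new = 7.21 min

7.21 min


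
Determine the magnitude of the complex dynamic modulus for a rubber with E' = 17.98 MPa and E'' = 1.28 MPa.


|E*| = sqrt(E'^2 + E''^2)
= sqrt(17.98^2 + 1.28^2)
= sqrt(323.2804 + 1.6384)
= 18.026 MPa

18.026 MPa


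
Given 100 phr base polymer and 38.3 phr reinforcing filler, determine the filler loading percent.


Filler % = filler / (rubber + filler) * 100
= 38.3 / (100 + 38.3) * 100
= 38.3 / 138.3 * 100
= 27.69%

27.69%


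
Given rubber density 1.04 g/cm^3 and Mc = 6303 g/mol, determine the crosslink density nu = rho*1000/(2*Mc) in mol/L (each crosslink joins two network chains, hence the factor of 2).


nu = rho * 1000 / (2 * Mc)
nu = 1.04 * 1000 / (2 * 6303)
nu = 1040.0 / 12606
nu = 0.0825 mol/L

0.0825 mol/L


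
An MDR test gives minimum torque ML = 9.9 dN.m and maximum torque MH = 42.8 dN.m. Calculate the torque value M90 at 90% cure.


M90 = ML + 0.9 * (MH - ML)
M90 = 9.9 + 0.9 * (42.8 - 9.9)
M90 = 9.9 + 0.9 * 32.9
M90 = 39.51 dN.m

39.51 dN.m


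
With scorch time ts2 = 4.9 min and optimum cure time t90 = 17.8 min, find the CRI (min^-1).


CRI = 100 / (t90 - ts2)
= 100 / (17.8 - 4.9)
= 100 / 12.9
= 7.75 min^-1

7.75 min^-1


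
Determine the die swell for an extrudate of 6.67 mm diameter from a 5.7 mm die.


Die swell ratio = D_extrudate / D_die
= 6.67 / 5.7
= 1.17

Die swell = 1.17


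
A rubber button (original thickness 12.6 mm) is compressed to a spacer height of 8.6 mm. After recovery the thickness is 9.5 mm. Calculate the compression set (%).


CS = (t0 - recovered) / (t0 - ts) * 100
= (12.6 - 9.5) / (12.6 - 8.6) * 100
= 3.1 / 4.0 * 100
= 77.5%

77.5%


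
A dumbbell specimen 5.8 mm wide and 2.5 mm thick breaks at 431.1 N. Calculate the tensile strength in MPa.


Area = width * thickness = 5.8 * 2.5 = 14.5 mm^2
TS = force / area = 431.1 / 14.5 = 29.73 MPa

29.73 MPa


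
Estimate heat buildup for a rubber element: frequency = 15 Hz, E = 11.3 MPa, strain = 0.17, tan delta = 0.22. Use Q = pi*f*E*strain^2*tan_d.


Q = pi * f * E * strain^2 * tan_d
= pi * 15 * 11.3 * 0.17^2 * 0.22
= pi * 15 * 11.3 * 0.0289 * 0.22
= 3.3856

Q = 3.3856


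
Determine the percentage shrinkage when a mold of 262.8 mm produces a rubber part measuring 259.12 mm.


Shrinkage = (mold - part) / mold * 100
= (262.8 - 259.12) / 262.8 * 100
= 3.68 / 262.8 * 100
= 1.4%

1.4%


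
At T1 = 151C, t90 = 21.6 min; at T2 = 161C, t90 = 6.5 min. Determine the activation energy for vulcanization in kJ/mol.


T1 = 424.15 K, T2 = 434.15 K
1/T1 - 1/T2 = 5.4305e-05
ln(t1/t2) = ln(21.6/6.5) = 1.2009
Ea = 8.314 * 1.2009 / 5.4305e-05 = 183853.9381 J/mol
Ea = 183.85 kJ/mol

183.85 kJ/mol


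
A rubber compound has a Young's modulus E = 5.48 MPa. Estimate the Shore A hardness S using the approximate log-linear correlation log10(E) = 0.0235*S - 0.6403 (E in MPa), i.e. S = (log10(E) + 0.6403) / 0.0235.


log10(E) = 0.0235*S - 0.6403  =>  S = (log10(E) + 0.6403) / 0.0235
log10(5.48) = 0.738781
S = (0.738781 + 0.6403) / 0.0235 = 1.379081 / 0.0235
S = 58.7

Shore A = 58.7


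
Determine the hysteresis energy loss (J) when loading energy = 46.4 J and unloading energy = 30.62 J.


Hysteresis loss = loading - unloading
= 46.4 - 30.62
= 15.78 J

15.78 J


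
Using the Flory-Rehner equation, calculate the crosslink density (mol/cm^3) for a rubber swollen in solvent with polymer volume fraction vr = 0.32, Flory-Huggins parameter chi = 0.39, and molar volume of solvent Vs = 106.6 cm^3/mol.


ln(1 - vr) = ln(1 - 0.32) = -0.3857
Numerator = -((-0.3857) + 0.32 + 0.39 * 0.32^2) = 0.0257
Denominator = 106.6 * (0.32^(1/3) - 0.32/2) = 55.8574
nu = 0.0257 / 55.8574 = 4.6057e-04 mol/cm^3

4.6057e-04 mol/cm^3


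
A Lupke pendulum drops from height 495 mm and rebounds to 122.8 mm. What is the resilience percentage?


Resilience = h_rebound / h_drop * 100
= 122.8 / 495 * 100
= 24.8%

24.8%


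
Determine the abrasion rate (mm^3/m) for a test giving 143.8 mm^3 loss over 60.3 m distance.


Rate = volume_loss / distance
= 143.8 / 60.3
= 2.385 mm^3/m

2.385 mm^3/m


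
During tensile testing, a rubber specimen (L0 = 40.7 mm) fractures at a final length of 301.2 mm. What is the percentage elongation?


Elongation = (Lf - L0) / L0 * 100
= (301.2 - 40.7) / 40.7 * 100
= 260.5 / 40.7 * 100
= 640.0%

640.0%


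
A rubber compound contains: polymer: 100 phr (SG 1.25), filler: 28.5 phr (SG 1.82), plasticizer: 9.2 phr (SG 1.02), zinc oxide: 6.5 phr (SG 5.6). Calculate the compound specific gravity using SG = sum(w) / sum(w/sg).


Sum of weights = 144.2
Volume contributions:
  polymer: 100/1.25 = 80.0000
  filler: 28.5/1.82 = 15.6593
  plasticizer: 9.2/1.02 = 9.0196
  zinc oxide: 6.5/5.6 = 1.1607
Sum of volumes = 105.8397
SG = 144.2 / 105.8397 = 1.362

SG = 1.362


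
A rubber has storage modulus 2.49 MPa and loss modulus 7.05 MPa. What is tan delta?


tan delta = E'' / E'
= 7.05 / 2.49
= 2.8313

tan delta = 2.8313


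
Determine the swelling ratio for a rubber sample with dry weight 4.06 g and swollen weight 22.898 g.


Q = W_swollen / W_dry
Q = 22.898 / 4.06
Q = 5.64

Q = 5.64


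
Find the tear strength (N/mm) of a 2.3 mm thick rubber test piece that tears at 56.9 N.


Tear strength = force / thickness
= 56.9 / 2.3
= 24.74 N/mm

24.74 N/mm


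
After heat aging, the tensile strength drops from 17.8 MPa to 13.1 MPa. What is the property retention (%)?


Retention = aged / original * 100
= 13.1 / 17.8 * 100
= 73.6%

73.6%


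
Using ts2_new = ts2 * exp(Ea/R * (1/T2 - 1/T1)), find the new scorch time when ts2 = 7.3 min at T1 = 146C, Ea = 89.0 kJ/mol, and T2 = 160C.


Convert temperatures: T1 = 146 + 273.15 = 419.15 K, T2 = 160 + 273.15 = 433.15 K
ts2_new = 7.3 * exp(89000 / 8.314 * (1/433.15 - 1/419.15))
1/T2 - 1/T1 = -7.7112e-05
ts2_new = 3.2 min

3.2 min


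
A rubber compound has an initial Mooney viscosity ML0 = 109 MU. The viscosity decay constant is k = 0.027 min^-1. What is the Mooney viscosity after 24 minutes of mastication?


ML = ML0 * exp(-k * t)
ML = 109 * exp(-0.027 * 24)
ML = 109 * 0.5231
ML = 57.02 MU

57.02 MU


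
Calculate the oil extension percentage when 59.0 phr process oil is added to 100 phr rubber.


Oil % = oil / (100 + oil) * 100
= 59.0 / (100 + 59.0) * 100
= 59.0 / 159.0 * 100
= 37.11%

37.11%


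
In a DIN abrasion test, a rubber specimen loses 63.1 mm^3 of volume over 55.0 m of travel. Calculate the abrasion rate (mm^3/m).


Rate = volume_loss / distance
= 63.1 / 55.0
= 1.147 mm^3/m

1.147 mm^3/m


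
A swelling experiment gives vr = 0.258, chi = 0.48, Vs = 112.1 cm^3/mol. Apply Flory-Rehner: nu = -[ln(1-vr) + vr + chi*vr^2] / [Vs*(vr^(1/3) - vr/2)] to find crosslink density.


ln(1 - vr) = ln(1 - 0.258) = -0.2984
Numerator = -((-0.2984) + 0.258 + 0.48 * 0.258^2) = 0.0085
Denominator = 112.1 * (0.258^(1/3) - 0.258/2) = 56.9030
nu = 0.0085 / 56.9030 = 1.4859e-04 mol/cm^3

1.4859e-04 mol/cm^3


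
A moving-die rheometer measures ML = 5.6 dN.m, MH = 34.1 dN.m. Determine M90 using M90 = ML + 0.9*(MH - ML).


M90 = ML + 0.9 * (MH - ML)
M90 = 5.6 + 0.9 * (34.1 - 5.6)
M90 = 5.6 + 0.9 * 28.5
M90 = 31.25 dN.m

31.25 dN.m


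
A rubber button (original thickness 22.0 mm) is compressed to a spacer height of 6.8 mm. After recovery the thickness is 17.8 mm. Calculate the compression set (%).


CS = (t0 - recovered) / (t0 - ts) * 100
= (22.0 - 17.8) / (22.0 - 6.8) * 100
= 4.2 / 15.2 * 100
= 27.6%

27.6%


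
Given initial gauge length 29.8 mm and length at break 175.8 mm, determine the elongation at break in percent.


Elongation = (Lf - L0) / L0 * 100
= (175.8 - 29.8) / 29.8 * 100
= 146.0 / 29.8 * 100
= 489.9%

489.9%


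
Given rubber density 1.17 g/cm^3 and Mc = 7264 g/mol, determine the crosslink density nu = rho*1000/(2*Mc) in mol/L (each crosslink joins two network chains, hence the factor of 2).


nu = rho * 1000 / (2 * Mc)
nu = 1.17 * 1000 / (2 * 7264)
nu = 1170.0 / 14528
nu = 0.0805 mol/L

0.0805 mol/L


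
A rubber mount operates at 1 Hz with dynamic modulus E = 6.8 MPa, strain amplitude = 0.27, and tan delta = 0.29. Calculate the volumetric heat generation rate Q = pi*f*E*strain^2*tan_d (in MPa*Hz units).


Q = pi * f * E * strain^2 * tan_d
= pi * 1 * 6.8 * 0.27^2 * 0.29
= pi * 1 * 6.8 * 0.0729 * 0.29
= 0.4516

Q = 0.4516


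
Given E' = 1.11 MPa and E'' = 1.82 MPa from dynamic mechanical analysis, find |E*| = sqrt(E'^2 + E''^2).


|E*| = sqrt(E'^2 + E''^2)
= sqrt(1.11^2 + 1.82^2)
= sqrt(1.2321 + 3.3124)
= 2.132 MPa

2.132 MPa


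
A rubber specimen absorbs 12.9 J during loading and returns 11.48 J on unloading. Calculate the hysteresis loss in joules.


Hysteresis loss = loading - unloading
= 12.9 - 11.48
= 1.42 J

1.42 J


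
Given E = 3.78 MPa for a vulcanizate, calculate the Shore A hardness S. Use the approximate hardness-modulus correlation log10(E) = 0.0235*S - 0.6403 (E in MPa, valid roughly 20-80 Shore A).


log10(E) = 0.0235*S - 0.6403  =>  S = (log10(E) + 0.6403) / 0.0235
log10(3.78) = 0.577492
S = (0.577492 + 0.6403) / 0.0235 = 1.217792 / 0.0235
S = 51.8

Shore A = 51.8


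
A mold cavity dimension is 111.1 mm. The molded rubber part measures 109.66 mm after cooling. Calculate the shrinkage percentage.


Shrinkage = (mold - part) / mold * 100
= (111.1 - 109.66) / 111.1 * 100
= 1.44 / 111.1 * 100
= 1.3%

1.3%


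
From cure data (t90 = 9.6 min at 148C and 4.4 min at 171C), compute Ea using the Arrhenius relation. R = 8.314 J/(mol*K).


T1 = 421.15 K, T2 = 444.15 K
1/T1 - 1/T2 = 1.2296e-04
ln(t1/t2) = ln(9.6/4.4) = 0.7802
Ea = 8.314 * 0.7802 / 1.2296e-04 = 52751.1015 J/mol
Ea = 52.75 kJ/mol

52.75 kJ/mol


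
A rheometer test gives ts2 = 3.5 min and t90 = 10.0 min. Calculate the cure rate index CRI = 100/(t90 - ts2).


CRI = 100 / (t90 - ts2)
= 100 / (10.0 - 3.5)
= 100 / 6.5
= 15.38 min^-1

15.38 min^-1


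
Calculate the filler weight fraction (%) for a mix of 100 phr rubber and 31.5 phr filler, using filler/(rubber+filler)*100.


Filler % = filler / (rubber + filler) * 100
= 31.5 / (100 + 31.5) * 100
= 31.5 / 131.5 * 100
= 23.95%

23.95%


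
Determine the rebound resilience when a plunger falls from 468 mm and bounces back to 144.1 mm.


Resilience = h_rebound / h_drop * 100
= 144.1 / 468 * 100
= 30.8%

30.8%


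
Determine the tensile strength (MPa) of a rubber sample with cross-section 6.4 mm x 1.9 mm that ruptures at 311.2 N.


Area = width * thickness = 6.4 * 1.9 = 12.16 mm^2
TS = force / area = 311.2 / 12.16 = 25.59 MPa

25.59 MPa


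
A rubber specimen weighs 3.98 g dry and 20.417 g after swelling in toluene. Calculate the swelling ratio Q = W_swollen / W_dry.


Q = W_swollen / W_dry
Q = 20.417 / 3.98
Q = 5.13

Q = 5.13


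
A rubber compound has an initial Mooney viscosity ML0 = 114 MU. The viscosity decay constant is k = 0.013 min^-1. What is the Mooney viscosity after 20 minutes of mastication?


ML = ML0 * exp(-k * t)
ML = 114 * exp(-0.013 * 20)
ML = 114 * 0.7711
ML = 87.9 MU

87.9 MU


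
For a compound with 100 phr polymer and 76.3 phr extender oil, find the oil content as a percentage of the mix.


Oil % = oil / (100 + oil) * 100
= 76.3 / (100 + 76.3) * 100
= 76.3 / 176.3 * 100
= 43.28%

43.28%


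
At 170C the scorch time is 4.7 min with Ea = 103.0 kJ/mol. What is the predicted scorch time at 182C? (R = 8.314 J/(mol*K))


Convert temperatures: T1 = 170 + 273.15 = 443.15 K, T2 = 182 + 273.15 = 455.15 K
ts2_new = 4.7 * exp(103000 / 8.314 * (1/455.15 - 1/443.15))
1/T2 - 1/T1 = -5.9494e-05
ts2_new = 2.25 min

2.25 min


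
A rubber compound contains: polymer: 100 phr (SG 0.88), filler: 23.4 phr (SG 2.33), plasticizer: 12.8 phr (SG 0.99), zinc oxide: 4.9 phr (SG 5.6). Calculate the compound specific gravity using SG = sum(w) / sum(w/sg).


Sum of weights = 141.1
Volume contributions:
  polymer: 100/0.88 = 113.6364
  filler: 23.4/2.33 = 10.0429
  plasticizer: 12.8/0.99 = 12.9293
  zinc oxide: 4.9/5.6 = 0.8750
Sum of volumes = 137.4836
SG = 141.1 / 137.4836 = 1.026

SG = 1.026


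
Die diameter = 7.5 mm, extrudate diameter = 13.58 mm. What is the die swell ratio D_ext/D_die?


Die swell ratio = D_extrudate / D_die
= 13.58 / 7.5
= 1.811

Die swell = 1.811


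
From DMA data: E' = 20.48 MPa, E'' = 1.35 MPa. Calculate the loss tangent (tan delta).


tan delta = E'' / E'
= 1.35 / 20.48
= 0.0659

tan delta = 0.0659


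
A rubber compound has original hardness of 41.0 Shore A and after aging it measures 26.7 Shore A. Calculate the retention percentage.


Retention = aged / original * 100
= 26.7 / 41.0 * 100
= 65.1%

65.1%


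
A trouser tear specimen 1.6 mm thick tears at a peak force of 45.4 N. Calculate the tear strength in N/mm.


Tear strength = force / thickness
= 45.4 / 1.6
= 28.37 N/mm

28.37 N/mm


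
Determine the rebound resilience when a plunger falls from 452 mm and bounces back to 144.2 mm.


Resilience = h_rebound / h_drop * 100
= 144.2 / 452 * 100
= 31.9%

31.9%


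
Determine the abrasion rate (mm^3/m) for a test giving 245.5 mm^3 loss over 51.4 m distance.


Rate = volume_loss / distance
= 245.5 / 51.4
= 4.776 mm^3/m

4.776 mm^3/m


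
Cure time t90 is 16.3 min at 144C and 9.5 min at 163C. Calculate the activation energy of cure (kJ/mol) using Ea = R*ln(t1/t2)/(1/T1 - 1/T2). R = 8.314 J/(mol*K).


T1 = 417.15 K, T2 = 436.15 K
1/T1 - 1/T2 = 1.0443e-04
ln(t1/t2) = ln(16.3/9.5) = 0.5399
Ea = 8.314 * 0.5399 / 1.0443e-04 = 42980.9886 J/mol
Ea = 42.98 kJ/mol

42.98 kJ/mol


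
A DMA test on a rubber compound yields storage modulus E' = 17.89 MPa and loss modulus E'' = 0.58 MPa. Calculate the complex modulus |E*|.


|E*| = sqrt(E'^2 + E''^2)
= sqrt(17.89^2 + 0.58^2)
= sqrt(320.0521 + 0.3364)
= 17.899 MPa

17.899 MPa


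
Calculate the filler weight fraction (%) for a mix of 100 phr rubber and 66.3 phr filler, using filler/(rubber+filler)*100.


Filler % = filler / (rubber + filler) * 100
= 66.3 / (100 + 66.3) * 100
= 66.3 / 166.3 * 100
= 39.87%

39.87%


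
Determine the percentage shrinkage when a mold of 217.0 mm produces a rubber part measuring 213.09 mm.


Shrinkage = (mold - part) / mold * 100
= (217.0 - 213.09) / 217.0 * 100
= 3.91 / 217.0 * 100
= 1.8%

1.8%


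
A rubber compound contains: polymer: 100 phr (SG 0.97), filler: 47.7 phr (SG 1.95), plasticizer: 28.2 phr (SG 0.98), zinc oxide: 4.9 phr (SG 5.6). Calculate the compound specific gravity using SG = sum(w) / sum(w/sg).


Sum of weights = 180.8
Volume contributions:
  polymer: 100/0.97 = 103.0928
  filler: 47.7/1.95 = 24.4615
  plasticizer: 28.2/0.98 = 28.7755
  zinc oxide: 4.9/5.6 = 0.8750
Sum of volumes = 157.2048
SG = 180.8 / 157.2048 = 1.15

SG = 1.15


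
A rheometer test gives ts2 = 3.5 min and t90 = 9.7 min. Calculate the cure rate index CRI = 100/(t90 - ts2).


CRI = 100 / (t90 - ts2)
= 100 / (9.7 - 3.5)
= 100 / 6.2
= 16.13 min^-1

16.13 min^-1


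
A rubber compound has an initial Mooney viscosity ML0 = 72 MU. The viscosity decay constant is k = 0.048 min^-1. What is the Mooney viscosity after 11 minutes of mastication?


ML = ML0 * exp(-k * t)
ML = 72 * exp(-0.048 * 11)
ML = 72 * 0.5898
ML = 42.46 MU

42.46 MU


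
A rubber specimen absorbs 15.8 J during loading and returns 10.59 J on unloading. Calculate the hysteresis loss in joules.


Hysteresis loss = loading - unloading
= 15.8 - 10.59
= 5.21 J

5.21 J


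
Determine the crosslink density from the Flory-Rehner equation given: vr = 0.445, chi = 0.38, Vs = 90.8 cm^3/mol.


ln(1 - vr) = ln(1 - 0.445) = -0.5888
Numerator = -((-0.5888) + 0.445 + 0.38 * 0.445^2) = 0.0685
Denominator = 90.8 * (0.445^(1/3) - 0.445/2) = 49.1192
nu = 0.0685 / 49.1192 = 0.0014 mol/cm^3

0.0014 mol/cm^3


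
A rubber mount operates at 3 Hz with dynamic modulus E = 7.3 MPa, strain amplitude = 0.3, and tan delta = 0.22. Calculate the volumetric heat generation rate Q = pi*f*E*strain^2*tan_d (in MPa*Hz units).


Q = pi * f * E * strain^2 * tan_d
= pi * 3 * 7.3 * 0.3^2 * 0.22
= pi * 3 * 7.3 * 0.0900 * 0.22
= 1.3623

Q = 1.3623


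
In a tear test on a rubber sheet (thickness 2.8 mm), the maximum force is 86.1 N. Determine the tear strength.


Tear strength = force / thickness
= 86.1 / 2.8
= 30.75 N/mm

30.75 N/mm


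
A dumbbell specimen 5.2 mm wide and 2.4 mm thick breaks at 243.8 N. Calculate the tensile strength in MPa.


Area = width * thickness = 5.2 * 2.4 = 12.48 mm^2
TS = force / area = 243.8 / 12.48 = 19.54 MPa

19.54 MPa


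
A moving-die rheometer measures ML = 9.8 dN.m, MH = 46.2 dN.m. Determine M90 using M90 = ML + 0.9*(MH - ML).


M90 = ML + 0.9 * (MH - ML)
M90 = 9.8 + 0.9 * (46.2 - 9.8)
M90 = 9.8 + 0.9 * 36.4
M90 = 42.56 dN.m

42.56 dN.m


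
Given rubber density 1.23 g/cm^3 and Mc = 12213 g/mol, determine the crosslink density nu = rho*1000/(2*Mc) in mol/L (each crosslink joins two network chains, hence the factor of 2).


nu = rho * 1000 / (2 * Mc)
nu = 1.23 * 1000 / (2 * 12213)
nu = 1230.0 / 24426
nu = 0.0504 mol/L

0.0504 mol/L


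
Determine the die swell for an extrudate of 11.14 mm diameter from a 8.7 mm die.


Die swell ratio = D_extrudate / D_die
= 11.14 / 8.7
= 1.28

Die swell = 1.28


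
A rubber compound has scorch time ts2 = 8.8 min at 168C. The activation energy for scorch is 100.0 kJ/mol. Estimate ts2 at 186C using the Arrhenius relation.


Convert temperatures: T1 = 168 + 273.15 = 441.15 K, T2 = 186 + 273.15 = 459.15 K
ts2_new = 8.8 * exp(100000 / 8.314 * (1/459.15 - 1/441.15))
1/T2 - 1/T1 = -8.8865e-05
ts2_new = 3.02 min

3.02 min


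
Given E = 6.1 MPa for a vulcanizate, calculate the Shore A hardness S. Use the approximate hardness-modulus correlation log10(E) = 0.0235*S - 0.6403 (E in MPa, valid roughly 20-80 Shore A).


log10(E) = 0.0235*S - 0.6403  =>  S = (log10(E) + 0.6403) / 0.0235
log10(6.1) = 0.785330
S = (0.785330 + 0.6403) / 0.0235 = 1.425630 / 0.0235
S = 60.7

Shore A = 60.7


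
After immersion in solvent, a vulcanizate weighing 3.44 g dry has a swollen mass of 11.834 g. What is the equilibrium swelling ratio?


Q = W_swollen / W_dry
Q = 11.834 / 3.44
Q = 3.44

Q = 3.44


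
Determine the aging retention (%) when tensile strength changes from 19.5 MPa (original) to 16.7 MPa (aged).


Retention = aged / original * 100
= 16.7 / 19.5 * 100
= 85.6%

85.6%


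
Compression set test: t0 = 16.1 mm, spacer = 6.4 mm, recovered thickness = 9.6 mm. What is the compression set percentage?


CS = (t0 - recovered) / (t0 - ts) * 100
= (16.1 - 9.6) / (16.1 - 6.4) * 100
= 6.5 / 9.7 * 100
= 67.0%

67.0%


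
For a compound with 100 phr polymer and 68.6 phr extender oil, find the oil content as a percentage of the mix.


Oil % = oil / (100 + oil) * 100
= 68.6 / (100 + 68.6) * 100
= 68.6 / 168.6 * 100
= 40.69%

40.69%


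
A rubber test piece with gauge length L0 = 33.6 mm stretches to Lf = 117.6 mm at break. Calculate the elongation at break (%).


Elongation = (Lf - L0) / L0 * 100
= (117.6 - 33.6) / 33.6 * 100
= 84.0 / 33.6 * 100
= 250.0%

250.0%


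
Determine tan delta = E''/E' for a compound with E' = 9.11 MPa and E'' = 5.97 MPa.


tan delta = E'' / E'
= 5.97 / 9.11
= 0.6553

tan delta = 0.6553


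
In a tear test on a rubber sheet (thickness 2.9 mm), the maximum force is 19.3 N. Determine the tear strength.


Tear strength = force / thickness
= 19.3 / 2.9
= 6.66 N/mm

6.66 N/mm


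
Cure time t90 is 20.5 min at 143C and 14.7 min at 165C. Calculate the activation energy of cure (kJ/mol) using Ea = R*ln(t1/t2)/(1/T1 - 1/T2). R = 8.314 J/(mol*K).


T1 = 416.15 K, T2 = 438.15 K
1/T1 - 1/T2 = 1.2066e-04
ln(t1/t2) = ln(20.5/14.7) = 0.3326
Ea = 8.314 * 0.3326 / 1.2066e-04 = 22916.7369 J/mol
Ea = 22.92 kJ/mol

22.92 kJ/mol


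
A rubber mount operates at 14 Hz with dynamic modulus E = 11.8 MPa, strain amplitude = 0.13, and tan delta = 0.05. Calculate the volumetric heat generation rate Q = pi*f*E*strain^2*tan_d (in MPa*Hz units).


Q = pi * f * E * strain^2 * tan_d
= pi * 14 * 11.8 * 0.13^2 * 0.05
= pi * 14 * 11.8 * 0.0169 * 0.05
= 0.4385

Q = 0.4385


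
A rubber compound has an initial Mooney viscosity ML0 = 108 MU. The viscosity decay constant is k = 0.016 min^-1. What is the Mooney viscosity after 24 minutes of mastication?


ML = ML0 * exp(-k * t)
ML = 108 * exp(-0.016 * 24)
ML = 108 * 0.6811
ML = 73.56 MU

73.56 MU


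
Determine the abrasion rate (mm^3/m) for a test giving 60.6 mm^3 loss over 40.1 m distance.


Rate = volume_loss / distance
= 60.6 / 40.1
= 1.511 mm^3/m

1.511 mm^3/m


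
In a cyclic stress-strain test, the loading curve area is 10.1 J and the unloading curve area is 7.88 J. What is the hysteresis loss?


Hysteresis loss = loading - unloading
= 10.1 - 7.88
= 2.22 J

2.22 J


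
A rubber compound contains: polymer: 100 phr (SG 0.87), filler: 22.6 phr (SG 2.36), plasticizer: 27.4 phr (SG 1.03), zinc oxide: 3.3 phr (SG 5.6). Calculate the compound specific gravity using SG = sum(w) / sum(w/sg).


Sum of weights = 153.3
Volume contributions:
  polymer: 100/0.87 = 114.9425
  filler: 22.6/2.36 = 9.5763
  plasticizer: 27.4/1.03 = 26.6019
  zinc oxide: 3.3/5.6 = 0.5893
Sum of volumes = 151.7100
SG = 153.3 / 151.7100 = 1.01

SG = 1.01
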